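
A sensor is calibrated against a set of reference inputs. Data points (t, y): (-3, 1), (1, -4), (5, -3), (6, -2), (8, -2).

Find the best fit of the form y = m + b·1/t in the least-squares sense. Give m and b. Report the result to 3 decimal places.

AᵀA·[m, b]ᵀ = Aᵀy reads: 5·m + (139/120)·b = -10;  (139/120)·m + (17201/14400)·b = -331/60.
Δ = 5·(17201/14400) − (139/120)² = 5557/1200.
m = ((-10)·(17201/14400) − (139/120)·(-331/60))/(5557/1200) = -6666/5557; b = (5·(-331/60) − (139/120)·(-10))/(5557/1200) = -19200/5557.

m = -1.200, b = -3.455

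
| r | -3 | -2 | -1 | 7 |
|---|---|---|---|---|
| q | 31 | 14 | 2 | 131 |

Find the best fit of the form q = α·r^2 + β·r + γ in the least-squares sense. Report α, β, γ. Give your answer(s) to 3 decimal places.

α = 3.058, β = -2.248, γ = -3.098

The normal equations are: 2499·α + 307·β + 63·γ = 6756;  307·α + 63·β + 1·γ = 794;  63·α + 1·β + 4·γ = 178.
(Σr^2·r^2 = 2499, Σr^2·r = 307, Σr^2 = 63, Σr·r = 63, Σr = 1, Σ1 = 4, Σr^2·q = 6756, Σr·q = 794, Σq = 178.)
Inverting the 3×3 Gram matrix, [α, β, γ]ᵀ = [59455/19444, -43713/19444, -30115/9722]ᵀ.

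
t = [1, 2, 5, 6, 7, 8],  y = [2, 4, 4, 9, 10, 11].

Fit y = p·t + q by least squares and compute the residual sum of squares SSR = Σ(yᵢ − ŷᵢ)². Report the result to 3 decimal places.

SSR = 10.343

MᵀM·[p, q]ᵀ = Mᵀy reads: 179·p + 29·q = 242;  29·p + 6·q = 40.
Δ = 179·6 − 29² = 233.
p = (242·6 − 29·40)/233 = 292/233; q = (179·40 − 29·242)/233 = 142/233.
Residuals: 32/233, 206/233, -670/233, 203/233, 144/233, 85/233; SSR = 2410/233.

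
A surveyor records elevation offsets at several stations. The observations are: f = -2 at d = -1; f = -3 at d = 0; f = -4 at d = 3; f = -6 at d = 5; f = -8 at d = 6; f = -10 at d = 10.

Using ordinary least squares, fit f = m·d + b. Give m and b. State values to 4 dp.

The normal system AᵀA·[m, b]ᵀ = Aᵀf is [[171, 23]; [23, 6]]·[m, b]ᵀ = [-188, -33]ᵀ.
Δ = 171·6 − 23² = 497.
m = ((-188)·6 − 23·(-33))/497 = -369/497; b = (171·(-33) − 23·(-188))/497 = -1319/497.

m = -0.7425, b = -2.6539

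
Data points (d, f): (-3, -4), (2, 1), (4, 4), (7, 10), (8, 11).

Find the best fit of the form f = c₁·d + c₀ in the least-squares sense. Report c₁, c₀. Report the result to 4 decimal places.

Forming MᵀM = [[142, 18]; [18, 5]] and Mᵀf = [188, 22]ᵀ gives MᵀM·[c₁, c₀]ᵀ = Mᵀf.
det = 142·5 − 18² = 386.
c₁ = (188·5 − 18·22)/386 = 272/193; c₀ = (142·22 − 18·188)/386 = -130/193.

c₁ = 1.4093, c₀ = -0.6736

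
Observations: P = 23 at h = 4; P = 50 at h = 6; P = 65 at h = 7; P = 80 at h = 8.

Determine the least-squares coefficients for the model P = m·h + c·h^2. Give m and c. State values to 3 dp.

MᵀM·[m, c]ᵀ = MᵀP reads: 165·m + 1135·c = 1487;  1135·m + 8049·c = 10473.
Δ = 165·8049 − 1135² = 39860.
m = (1487·8049 − 1135·10473)/39860 = 20502/9965; c = (165·10473 − 1135·1487)/39860 = 2015/1993.

m = 2.057, c = 1.011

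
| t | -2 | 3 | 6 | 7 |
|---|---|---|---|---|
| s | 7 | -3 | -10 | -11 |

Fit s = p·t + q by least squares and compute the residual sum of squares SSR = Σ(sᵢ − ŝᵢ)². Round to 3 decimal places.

The normal equations are: 98·p + 14·q = -160;  14·p + 4·q = -17.
Determinant 98·4 − 14² = 196.
p = ((-160)·4 − 14·(-17))/196 = -201/98; q = (98·(-17) − 14·(-160))/196 = 41/14.
Residuals: -3/98, 11/49, -61/98, 3/7; SSR = 61/98.

SSR = 0.622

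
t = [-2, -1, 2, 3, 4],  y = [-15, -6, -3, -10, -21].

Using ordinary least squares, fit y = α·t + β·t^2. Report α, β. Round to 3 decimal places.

α = 3.188, β = -2.138

The normal system AᵀA·[α, β]ᵀ = Aᵀy is [[34, 90]; [90, 370]]·[α, β]ᵀ = [-84, -504]ᵀ.
Δ = 34·370 − 90² = 4480.
α = ((-84)·370 − 90·(-504))/4480 = 51/16; β = (34·(-504) − 90·(-84))/4480 = -171/80.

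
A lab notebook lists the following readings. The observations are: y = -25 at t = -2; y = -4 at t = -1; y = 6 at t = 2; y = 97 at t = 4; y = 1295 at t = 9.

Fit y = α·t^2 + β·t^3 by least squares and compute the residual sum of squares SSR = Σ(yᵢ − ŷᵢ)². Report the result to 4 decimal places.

SSR = 6.1339

Normal-equation sums: Σt^2·t^2 = 6850, Σt^2·t^3 = 60072, Σt^3·t^3 = 535666.
And Σt^2·y = 106367, Σt^3·y = 950515.
Normal equations: [[6850, 60072]; [60072, 535666]]·[α, β]ᵀ = [106367, 950515]ᵀ.
Eliminating β: 535666·(row 1) − 60072·(row 2) gives 60666916·α = 535666·106367 − 60072·950515 = -122151658, so α = -61075829/30333458.
Then β = (950515 − 60072·(-61075829/30333458))/535666 = 60674663/30333458.
Residuals: -14317915/15166729, 208330/15166729, -29546620/15166729, 18190129/15166729, -1429534/15166729; SSR = 93030818/15166729.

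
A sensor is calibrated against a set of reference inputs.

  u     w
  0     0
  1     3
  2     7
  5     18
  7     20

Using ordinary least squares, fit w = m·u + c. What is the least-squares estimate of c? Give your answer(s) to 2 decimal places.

c = 0.51

Compute the Gram sums: Σu·u = 79, Σu = 15, Σ1 = 5.
For Aᵀw: Σu·w = 247, Σw = 48.
Eliminating c: 5·(row 1) − 15·(row 2) gives 170·m = 5·247 − 15·48 = 515, so m = 103/34.
Then c = (48 − 15·(103/34))/5 = 87/170.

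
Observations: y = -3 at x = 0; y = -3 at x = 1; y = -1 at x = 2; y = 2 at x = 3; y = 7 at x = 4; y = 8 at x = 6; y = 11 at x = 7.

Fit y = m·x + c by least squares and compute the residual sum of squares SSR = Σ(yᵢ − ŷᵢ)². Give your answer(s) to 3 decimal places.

SSR = 10.757

Forming MᵀM = [[115, 23]; [23, 7]] and Mᵀy = [154, 21]ᵀ gives MᵀM·[m, c]ᵀ = Mᵀy.
Eliminating c: 7·(row 1) − 23·(row 2) gives 276·m = 7·154 − 23·21 = 595, so m = 595/276.
Then c = (21 − 23·(595/276))/7 = -49/12.
Residuals: 13/12, -74/69, -113/92, -53/138, 679/276, -235/276, -1/138; SSR = 2969/276.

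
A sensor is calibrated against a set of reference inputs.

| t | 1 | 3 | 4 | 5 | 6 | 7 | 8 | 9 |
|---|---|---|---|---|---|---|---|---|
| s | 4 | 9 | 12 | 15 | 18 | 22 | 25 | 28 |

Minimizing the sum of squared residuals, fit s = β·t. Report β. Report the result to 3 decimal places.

β = 3.089

Entries of XᵀX: Σt·t = 281.
For Xᵀs: Σt·s = 868.
β = 868/281 = 3.08897.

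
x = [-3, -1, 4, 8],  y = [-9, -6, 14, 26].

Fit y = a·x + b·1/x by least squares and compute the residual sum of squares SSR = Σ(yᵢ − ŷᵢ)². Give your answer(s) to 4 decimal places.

SSR = 2.4712

Setting ∂/∂a … = 0 gives: 90·a + 4·b = 297;  4·a + (685/576)·b = 63/4.
(Σx·x = 90, Σx·1/x = 4, Σ1/x·1/x = 685/576, Σx·y = 297, Σ1/x·y = 63/4.)
Eliminating b: (685/576)·(row 1) − 4·(row 2) gives (2913/32)·a = (685/576)·297 − 4·(63/4) = 18573/64, so a = 6191/1942.
Then b = ((63/4) − 4·(6191/1942))/(685/576) = 2448/971.
Residuals: 2727/1942, -565/1942, 600/971, 176/971; SSR = 4799/1942.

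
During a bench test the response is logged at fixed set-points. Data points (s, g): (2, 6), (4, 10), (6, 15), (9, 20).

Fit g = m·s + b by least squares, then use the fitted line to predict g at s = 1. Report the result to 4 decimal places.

ĝ = 4.1308

Entries of MᵀM: Σs·s = 137, Σs = 21, Σ1 = 4.
Moment sums: Σs·g = 322, Σg = 51.
Normal equations: [[137, 21]; [21, 4]]·[m, b]ᵀ = [322, 51]ᵀ.
Eliminating b: 4·(row 1) − 21·(row 2) gives 107·m = 4·322 − 21·51 = 217, so m = 217/107.
Then b = (51 − 21·(217/107))/4 = 225/107.
At s = 1: ĝ = (217/107)·(1) + (225/107)·(1) = 442/107.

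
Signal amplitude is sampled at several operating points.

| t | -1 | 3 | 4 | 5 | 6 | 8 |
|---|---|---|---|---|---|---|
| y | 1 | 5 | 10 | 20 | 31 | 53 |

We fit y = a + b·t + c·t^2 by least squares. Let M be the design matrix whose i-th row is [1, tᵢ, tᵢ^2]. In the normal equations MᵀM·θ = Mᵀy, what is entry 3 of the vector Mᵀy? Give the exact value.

Entry 3 ↔ basis t^2, so (Mᵀy)_{3} = Σᵢ (t^2)·yᵢ = (1)·(1) + (9)·(5) + (16)·(10) + (25)·(20) + (36)·(31) + (64)·(53) = 5214.

5214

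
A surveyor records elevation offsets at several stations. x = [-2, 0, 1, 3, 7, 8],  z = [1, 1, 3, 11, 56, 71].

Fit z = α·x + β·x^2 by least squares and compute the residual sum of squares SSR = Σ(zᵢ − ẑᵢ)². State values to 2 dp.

With design matrix A, AᵀA = [[127, 875]; [875, 6595]] and Aᵀz = [994, 7394]ᵀ.
Eliminating β: 6595·(row 1) − 875·(row 2) gives 71940·α = 6595·994 − 875·7394 = 85680, so α = 1428/1199.
Then β = (7394 − 875·(1428/1199))/6595 = 5774/5995.
Residuals: -2821/5995, 1, 461/545, -7441/5995, 2814/5995, -1011/5995; SSR = 22339/5995.

SSR = 3.73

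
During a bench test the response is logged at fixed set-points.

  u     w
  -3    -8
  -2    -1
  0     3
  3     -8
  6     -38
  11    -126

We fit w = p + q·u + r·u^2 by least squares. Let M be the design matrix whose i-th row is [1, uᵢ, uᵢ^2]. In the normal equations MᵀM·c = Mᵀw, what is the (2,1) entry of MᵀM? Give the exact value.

15

Row 2 ↔ basis u, column 1 ↔ basis 1, so (MᵀM)_{2,1} = Σᵢ u = (-3)·(1) + (-2)·(1) + (0)·(1) + (3)·(1) + (6)·(1) + (11)·(1) = 15.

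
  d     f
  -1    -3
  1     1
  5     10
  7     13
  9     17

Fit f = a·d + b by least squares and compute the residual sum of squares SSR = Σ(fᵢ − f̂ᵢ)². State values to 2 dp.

SSR = 0.79

Normal-equation sums: Σd·d = 157, Σd = 21, Σ1 = 5.
Moment sums: Σd·f = 298, Σf = 38.
XᵀX·[a, b]ᵀ = Xᵀf becomes [[157, 21]; [21, 5]]·[a, b]ᵀ = [298, 38]ᵀ.
Eliminating b: 5·(row 1) − 21·(row 2) gives 344·a = 5·298 − 21·38 = 692, so a = 173/86.
Then b = (38 − 21·(173/86))/5 = -73/86.
Residuals: -6/43, -7/43, 34/43, -10/43, -11/43; SSR = 34/43.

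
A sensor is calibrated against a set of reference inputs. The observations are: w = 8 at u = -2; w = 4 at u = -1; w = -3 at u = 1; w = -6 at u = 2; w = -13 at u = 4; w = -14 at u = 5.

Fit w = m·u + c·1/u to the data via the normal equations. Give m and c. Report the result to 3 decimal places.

m = -2.980, c = -0.833

Normal-equation sums: Σu·u = 51, Σu·1/u = 6, Σ1/u·1/u = 1041/400.
Right-hand side: Σu·w = -157, Σ1/u·w = -401/20.
det = 51·(1041/400) − 6² = 38691/400.
m = ((-157)·(1041/400) − 6·(-401/20))/(38691/400) = -4271/1433; c = (51·(-401/20) − 6·(-157))/(38691/400) = -3580/4299.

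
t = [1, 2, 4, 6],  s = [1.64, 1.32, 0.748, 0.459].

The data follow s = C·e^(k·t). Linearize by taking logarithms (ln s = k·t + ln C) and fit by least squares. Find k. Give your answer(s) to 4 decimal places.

With ln sᵢ as the transformed response and tᵢ as the regressor:
Σt = 13.0000, Σ(t)² = 57.0000, Σln s = -0.2967, Σt·ln s = -4.7837.
Equations: 57.0000·k + 13.0000·ln C = -4.7837;  13.0000·k + 4·ln C = -0.2967.
Solving (det = 59.0000): k = -0.25894, ln C = 0.76736.

k = -0.2589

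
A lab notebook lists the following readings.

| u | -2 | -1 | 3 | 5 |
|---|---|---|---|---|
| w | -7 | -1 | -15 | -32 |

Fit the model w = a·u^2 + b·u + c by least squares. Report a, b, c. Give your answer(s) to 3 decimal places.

a = -1.102, b = -0.531, c = -2.342

Forming MᵀM = [[723, 143, 39]; [143, 39, 5]; [39, 5, 4]] and Mᵀw = [-964, -190, -55]ᵀ gives MᵀM·[a, b, c]ᵀ = Mᵀw.
Inverting the 3×3 Gram matrix, [a, b, c]ᵀ = [-2581/2342, -1243/2342, -2742/1171]ᵀ.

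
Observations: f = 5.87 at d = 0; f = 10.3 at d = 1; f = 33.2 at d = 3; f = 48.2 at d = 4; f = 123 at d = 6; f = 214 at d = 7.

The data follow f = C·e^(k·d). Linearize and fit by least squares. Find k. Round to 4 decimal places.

Taking logs, ln f = k·d + ln C, so regress ln f on d.
Σd = 21.0000, Σ(d)² = 111.0000, Σln f = 21.6581, Σd·ln f = 94.7762.
Equations: 111.0000·k + 21.0000·ln C = 94.7762;  21.0000·k + 6·ln C = 21.6581.
Slope k = (n·Σd·ln f − Σd·Σln f)/(n·Σ(d)² − (Σd)²) = (6·94.7762 − 21.0000·21.6581)/225.0000 = 0.50594; ln C = (Σln f − k·Σd)/n = 1.83887.

k = 0.5059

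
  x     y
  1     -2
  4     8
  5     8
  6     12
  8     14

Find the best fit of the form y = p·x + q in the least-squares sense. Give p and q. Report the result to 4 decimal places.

p = 2.3134, q = -3.1045

Setting ∂/∂p … = 0 gives: 142·p + 24·q = 254;  24·p + 5·q = 40.
Δ = 142·5 − 24² = 134.
p = (254·5 − 24·40)/134 = 155/67; q = (142·40 − 24·254)/134 = -208/67.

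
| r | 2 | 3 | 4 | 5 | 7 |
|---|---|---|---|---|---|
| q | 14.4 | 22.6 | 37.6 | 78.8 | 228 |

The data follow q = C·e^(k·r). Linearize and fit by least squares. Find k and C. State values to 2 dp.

With ln qᵢ as the transformed response and rᵢ as the regressor:
Over the data: Σr = 21.0000, Σ(r)² = 103.0000, Σln q = 19.2084, Σr·ln q = 89.0363.
Normal system: [[103.0000, 21.0000]; [21.0000, 5]]·[k, ln C]ᵀ = [89.0363, 19.2084]ᵀ.
Solving (det = 74.0000): k = 0.56492, ln C = 1.46901, so C = exp(1.46901) = 4.34494.

k = 0.56, C = 4.34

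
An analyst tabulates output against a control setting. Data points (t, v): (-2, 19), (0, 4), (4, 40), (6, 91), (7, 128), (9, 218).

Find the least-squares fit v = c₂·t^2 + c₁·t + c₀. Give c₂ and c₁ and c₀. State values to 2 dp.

AᵀA·[c₂, c₁, c₀]ᵀ = Aᵀv reads: 10530·c₂ + 1344·c₁ + 186·c₀ = 27922;  1344·c₂ + 186·c₁ + 24·c₀ = 3526;  186·c₂ + 24·c₁ + 6·c₀ = 500.
Solving the 3×3 system (Gaussian elimination) gives c₂ = 3373/1146, c₁ = -7639/2865, c₀ = 15797/5730.

c₂ = 2.94, c₁ = -2.67, c₀ = 2.76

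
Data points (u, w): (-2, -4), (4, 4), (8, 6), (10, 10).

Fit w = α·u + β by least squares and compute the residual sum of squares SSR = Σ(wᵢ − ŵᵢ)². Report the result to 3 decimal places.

SSR = 3.238

Sums needed: Σu·u = 184, Σu = 20, Σ1 = 4.
Moment sums: Σu·w = 172, Σw = 16.
So AᵀA·[α, β]ᵀ = Aᵀw: [[184, 20]; [20, 4]]·[α, β]ᵀ = [172, 16]ᵀ.
Determinant 184·4 − 20² = 336.
α = (172·4 − 20·16)/336 = 23/21; β = (184·16 − 20·172)/336 = -31/21.
Residuals: -1/3, 23/21, -9/7, 11/21; SSR = 68/21.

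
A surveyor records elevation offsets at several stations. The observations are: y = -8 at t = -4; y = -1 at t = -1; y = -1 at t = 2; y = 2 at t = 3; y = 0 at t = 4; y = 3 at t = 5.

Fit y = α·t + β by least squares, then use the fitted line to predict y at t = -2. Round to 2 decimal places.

ŷ = -4.46

The normal equations are: 71·α + 9·β = 52;  9·α + 6·β = -5.
Δ = 71·6 − 9² = 345.
α = (52·6 − 9·(-5))/345 = 119/115; β = (71·(-5) − 9·52)/345 = -823/345.
At t = -2: ŷ = (119/115)·(-2) + (-823/345)·(1) = -1537/345.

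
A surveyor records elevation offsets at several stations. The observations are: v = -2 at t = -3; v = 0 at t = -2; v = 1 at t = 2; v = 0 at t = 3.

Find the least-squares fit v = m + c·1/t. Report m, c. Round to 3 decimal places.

m = -0.250, c = 1.615

AᵀA·[m, c]ᵀ = Aᵀv reads: 4·m + 0·c = -1;  0·m + (13/18)·c = 7/6.
det = 4·(13/18) − 0² = 26/9.
m = ((-1)·(13/18) − 0·(7/6))/(26/9) = -1/4; c = (4·(7/6) − 0·(-1))/(26/9) = 21/13.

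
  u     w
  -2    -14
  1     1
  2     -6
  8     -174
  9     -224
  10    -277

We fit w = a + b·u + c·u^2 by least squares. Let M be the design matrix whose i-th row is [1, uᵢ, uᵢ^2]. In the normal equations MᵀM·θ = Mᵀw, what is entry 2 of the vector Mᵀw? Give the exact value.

-6161

Entry 2 ↔ basis u, so (Mᵀw)_{2} = Σᵢ (u)·wᵢ = (-2)·(-14) + (1)·(1) + (2)·(-6) + (8)·(-174) + (9)·(-224) + (10)·(-277) = -6161.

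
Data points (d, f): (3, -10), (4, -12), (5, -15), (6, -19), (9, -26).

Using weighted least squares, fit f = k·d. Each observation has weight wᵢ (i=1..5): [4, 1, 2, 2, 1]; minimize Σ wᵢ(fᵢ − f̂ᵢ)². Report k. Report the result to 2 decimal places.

k = -3.06

Normal-equation sums: Σwᵢ·d·d = 255.
Moment sums: Σwᵢ·d·f = -780.
AᵀWA·[k]ᵀ = AᵀWf becomes [[255]]·[k]ᵀ = [-780]ᵀ.
k = (-780)/255 = -3.05882.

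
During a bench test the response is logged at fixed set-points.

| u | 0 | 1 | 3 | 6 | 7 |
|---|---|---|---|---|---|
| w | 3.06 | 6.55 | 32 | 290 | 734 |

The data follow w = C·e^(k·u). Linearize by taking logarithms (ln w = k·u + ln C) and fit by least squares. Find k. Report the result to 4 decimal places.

k = 0.7741

Let Y = ln w. Fitting Y = k·u + ln C by least squares:
Sums: Σu = 17.0000, Σ(u)² = 95.0000, Σln w = 18.7320, Σu·ln w = 92.4855.
Normal system: [[95.0000, 17.0000]; [17.0000, 5]]·[k, ln C]ᵀ = [92.4855, 18.7320]ᵀ.
Solving (det = 186.0000): k = 0.77410, ln C = 1.11444.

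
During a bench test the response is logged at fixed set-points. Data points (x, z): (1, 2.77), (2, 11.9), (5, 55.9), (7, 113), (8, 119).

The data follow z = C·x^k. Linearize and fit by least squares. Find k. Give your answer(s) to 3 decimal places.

Let Y = ln z. Fitting Y = k·ln x + ln C by least squares:
XᵀX = [[11.1814, 6.3279]; [6.3279, 5]], rhs = [27.3293, 17.0255]ᵀ  (here Σln x = 6.3279, Σ(ln x)² = 11.1814, Σln z = 17.0255, Σln x·ln z = 27.3293).
Slope k = (n·Σln x·ln z − Σln x·Σln z)/(n·Σ(ln x)² − (Σln x)²) = (5·27.3293 − 6.3279·17.0255)/15.8642 = 1.82236; ln C = (Σln z − k·Σln x)/n = 1.09873.

k = 1.822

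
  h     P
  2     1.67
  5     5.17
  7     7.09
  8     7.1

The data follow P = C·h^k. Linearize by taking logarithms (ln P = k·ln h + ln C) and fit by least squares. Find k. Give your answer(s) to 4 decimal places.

k = 1.0910

Let Y = ln P. Fitting Y = k·ln h + ln C by least squares:
Over the data: Σln h = 6.3279, Σ(ln h)² = 11.1814, Σln P = 6.0745, Σln h·ln P = 10.8869.
Normal system: [[11.1814, 6.3279]; [6.3279, 4]]·[k, ln C]ᵀ = [10.8869, 6.0745]ᵀ.
Slope k = (n·Σln h·ln P − Σln h·Σln P)/(n·Σ(ln h)² − (Σln h)²) = (4·10.8869 − 6.3279·6.0745)/4.6828 = 1.09095; ln C = (Σln P − k·Σln h)/n = -0.20725.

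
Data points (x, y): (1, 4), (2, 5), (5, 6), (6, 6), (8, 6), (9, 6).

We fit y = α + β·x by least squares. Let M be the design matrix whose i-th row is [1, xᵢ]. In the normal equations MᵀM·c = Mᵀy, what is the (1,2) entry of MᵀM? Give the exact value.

Row 1 ↔ basis 1, column 2 ↔ basis x, so (MᵀM)_{1,2} = Σᵢ x = (1)·(1) + (1)·(2) + (1)·(5) + (1)·(6) + (1)·(8) + (1)·(9) = 31.

31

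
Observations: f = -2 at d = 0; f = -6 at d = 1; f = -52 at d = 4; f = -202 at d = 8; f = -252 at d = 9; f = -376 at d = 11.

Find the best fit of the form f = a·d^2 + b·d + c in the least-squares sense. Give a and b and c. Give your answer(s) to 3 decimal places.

Setting ∂/∂a … = 0 gives: 25555·a + 2637·b + 283·c = -79674;  2637·a + 283·b + 33·c = -8234;  283·a + 33·b + 6·c = -890.
(Σd^2·d^2 = 25555, Σd^2·d = 2637, Σd^2 = 283, Σd·d = 283, Σd = 33, Σ1 = 6, Σd^2·f = -79674, Σd·f = -8234, Σf = -890.)
Row-reducing yields a = -327481/107270, b = -42673/107270, c = -115414/53635.

a = -3.053, b = -0.398, c = -2.152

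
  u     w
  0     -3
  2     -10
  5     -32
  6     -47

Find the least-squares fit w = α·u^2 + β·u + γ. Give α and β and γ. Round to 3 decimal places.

α = -1.072, β = -0.674, γ = -3.390

The normal system MᵀM·[α, β, γ]ᵀ = Mᵀw is [[1937, 349, 65]; [349, 65, 13]; [65, 13, 4]]·[α, β, γ]ᵀ = [-2532, -462, -92]ᵀ.
Solving the 3×3 system (Gaussian elimination) gives α = -253/236, β = -159/236, γ = -200/59.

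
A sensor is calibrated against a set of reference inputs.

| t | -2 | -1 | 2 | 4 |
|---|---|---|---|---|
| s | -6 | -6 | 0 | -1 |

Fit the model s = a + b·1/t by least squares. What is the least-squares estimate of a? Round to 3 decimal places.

a = -2.418

Sums needed: Σ1 = 4, Σ1/t = -3/4, Σ1/t·1/t = 25/16.
And Σs = -13, Σ1/t·s = 35/4.
So XᵀX·[a, b]ᵀ = Xᵀs: [[4, -3/4]; [-3/4, 25/16]]·[a, b]ᵀ = [-13, 35/4]ᵀ.
Determinant 4·(25/16) − (-3/4)² = 91/16.
a = ((-13)·(25/16) − (-3/4)·(35/4))/(91/16) = -220/91; b = (4·(35/4) − (-3/4)·(-13))/(91/16) = 404/91.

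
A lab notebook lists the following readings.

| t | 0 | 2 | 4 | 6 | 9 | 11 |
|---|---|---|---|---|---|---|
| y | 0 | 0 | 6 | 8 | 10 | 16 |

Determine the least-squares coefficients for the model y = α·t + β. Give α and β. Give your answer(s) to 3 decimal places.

The normal system XᵀX·[α, β]ᵀ = Xᵀy is [[258, 32]; [32, 6]]·[α, β]ᵀ = [338, 40]ᵀ.
det = 258·6 − 32² = 524.
α = (338·6 − 32·40)/524 = 187/131; β = (258·40 − 32·338)/524 = -124/131.

α = 1.427, β = -0.947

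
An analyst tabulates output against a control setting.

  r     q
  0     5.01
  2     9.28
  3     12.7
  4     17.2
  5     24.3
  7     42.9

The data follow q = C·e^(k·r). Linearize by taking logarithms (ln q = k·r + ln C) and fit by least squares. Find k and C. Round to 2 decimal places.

k = 0.31, C = 5.03

Taking logs, ln q = k·r + ln C, so regress ln q on r.
XᵀX = [[103.0000, 21.0000]; [21.0000, 6]], rhs = [65.7247, 16.1752]ᵀ  (here Σr = 21.0000, Σ(r)² = 103.0000, Σln q = 16.1752, Σr·ln q = 65.7247).
Δ = 103.0000·6 − (21.0000)² = 177.0000; k = (65.7247·6 − 21.0000·16.1752)/177.0000 = 0.30887, ln C = (103.0000·16.1752 − 21.0000·65.7247)/177.0000 = 1.61482, so C = exp(1.61482) = 5.02699.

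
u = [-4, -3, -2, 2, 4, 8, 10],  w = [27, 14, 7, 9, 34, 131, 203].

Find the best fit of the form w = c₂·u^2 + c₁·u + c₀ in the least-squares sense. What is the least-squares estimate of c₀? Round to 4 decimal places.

Setting ∂/∂c₂ … = 0 gives: 14721·c₂ + 1485·c₁ + 213·c₀ = 29850;  1485·c₂ + 213·c₁ + 15·c₀ = 3068;  213·c₂ + 15·c₁ + 7·c₀ = 425.
Solving the 3×3 system (Gaussian elimination) gives c₂ = 326975/168098, c₁ = 436559/504294, c₀ = -27630/84049.

c₀ = -0.3287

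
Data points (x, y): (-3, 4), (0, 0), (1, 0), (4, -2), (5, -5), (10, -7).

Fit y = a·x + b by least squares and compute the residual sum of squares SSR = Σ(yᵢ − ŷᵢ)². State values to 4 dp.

The normal system AᵀA·[a, b]ᵀ = Aᵀy is [[151, 17]; [17, 6]]·[a, b]ᵀ = [-115, -10]ᵀ.
Δ = 151·6 − 17² = 617.
a = ((-115)·6 − 17·(-10))/617 = -520/617; b = (151·(-10) − 17·(-115))/617 = 445/617.
Residuals: 463/617, -445/617, 75/617, 401/617, -930/617, 436/617; SSR = 2648/617.

SSR = 4.2917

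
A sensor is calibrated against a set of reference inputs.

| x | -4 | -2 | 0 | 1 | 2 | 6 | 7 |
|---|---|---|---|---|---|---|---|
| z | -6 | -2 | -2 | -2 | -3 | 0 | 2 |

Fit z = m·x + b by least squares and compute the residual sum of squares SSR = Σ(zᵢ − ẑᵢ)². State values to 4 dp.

From the data, Σx·x = 110, Σx = 10, Σ1 = 7.
Right-hand side: Σx·z = 34, Σz = -13.
So AᵀA·[m, b]ᵀ = Aᵀz: [[110, 10]; [10, 7]]·[m, b]ᵀ = [34, -13]ᵀ.
Determinant 110·7 − 10² = 670.
m = (34·7 − 10·(-13))/670 = 184/335; b = (110·(-13) − 10·34)/670 = -177/67.
Residuals: -389/335, 583/335, 43/67, 31/335, -488/335, -219/335, 267/335; SSR = 2674/335.

SSR = 7.9821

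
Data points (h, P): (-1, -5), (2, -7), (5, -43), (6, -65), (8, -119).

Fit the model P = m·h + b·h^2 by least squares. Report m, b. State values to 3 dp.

m = 1.468, b = -2.043

From the data, Σh·h = 130, Σh·h^2 = 860, Σh^2·h^2 = 6034.
Moment sums: Σh·P = -1566, Σh^2·P = -11064.
MᵀM·[m, b]ᵀ = MᵀP becomes [[130, 860]; [860, 6034]]·[m, b]ᵀ = [-1566, -11064]ᵀ.
Eliminating b: 6034·(row 1) − 860·(row 2) gives 44820·m = 6034·(-1566) − 860·(-11064) = 65796, so m = 5483/3735.
Then b = ((-11064) − 860·(5483/3735))/6034 = -1526/747.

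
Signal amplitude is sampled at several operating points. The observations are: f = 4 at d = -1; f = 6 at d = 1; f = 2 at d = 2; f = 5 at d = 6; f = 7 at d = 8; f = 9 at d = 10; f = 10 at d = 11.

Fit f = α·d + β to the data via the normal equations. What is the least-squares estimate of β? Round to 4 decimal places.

The normal equations are: 327·α + 37·β = 292;  37·α + 7·β = 43.
(Σd·d = 327, Σd = 37, Σ1 = 7, Σd·f = 292, Σf = 43.)
Determinant 327·7 − 37² = 920.
α = (292·7 − 37·43)/920 = 453/920; β = (327·43 − 37·292)/920 = 3257/920.

β = 3.5402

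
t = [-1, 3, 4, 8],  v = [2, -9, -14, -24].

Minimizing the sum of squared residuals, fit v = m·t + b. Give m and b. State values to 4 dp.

m = -2.9146, b = -1.0488

AᵀA·[m, b]ᵀ = Aᵀv reads: 90·m + 14·b = -277;  14·m + 4·b = -45.
(Σt·t = 90, Σt = 14, Σ1 = 4, Σt·v = -277, Σv = -45.)
Δ = 90·4 − 14² = 164.
m = ((-277)·4 − 14·(-45))/164 = -239/82; b = (90·(-45) − 14·(-277))/164 = -43/41.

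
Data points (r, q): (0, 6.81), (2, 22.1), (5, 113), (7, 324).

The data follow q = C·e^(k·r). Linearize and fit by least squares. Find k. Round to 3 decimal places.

Let Y = ln q. Fitting Y = k·r + ln C by least squares:
Σr = 14.0000, Σ(r)² = 78.0000, Σln q = 15.5221, Σr·ln q = 70.2933.
Normal system: [[78.0000, 14.0000]; [14.0000, 4]]·[k, ln C]ᵀ = [70.2933, 15.5221]ᵀ.
Slope k = (n·Σr·ln q − Σr·Σln q)/(n·Σ(r)² − (Σr)²) = (4·70.2933 − 14.0000·15.5221)/116.0000 = 0.55055; ln C = (Σln q − k·Σr)/n = 1.95360.

k = 0.551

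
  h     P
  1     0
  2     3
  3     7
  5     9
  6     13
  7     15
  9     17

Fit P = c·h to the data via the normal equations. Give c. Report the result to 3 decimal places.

Entries of XᵀX: Σh·h = 205.
For XᵀP: Σh·P = 408.
So XᵀX·[c]ᵀ = XᵀP: [[205]]·[c]ᵀ = [408]ᵀ.
c = 408/205 = 1.99024.

c = 1.990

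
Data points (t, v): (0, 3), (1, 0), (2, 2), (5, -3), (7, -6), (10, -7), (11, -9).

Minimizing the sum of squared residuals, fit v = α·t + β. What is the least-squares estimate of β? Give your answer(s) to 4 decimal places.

β = 2.4776

Forming XᵀX = [[300, 36]; [36, 7]] and Xᵀv = [-222, -20]ᵀ gives XᵀX·[α, β]ᵀ = Xᵀv.
det = 300·7 − 36² = 804.
α = ((-222)·7 − 36·(-20))/804 = -139/134; β = (300·(-20) − 36·(-222))/804 = 166/67.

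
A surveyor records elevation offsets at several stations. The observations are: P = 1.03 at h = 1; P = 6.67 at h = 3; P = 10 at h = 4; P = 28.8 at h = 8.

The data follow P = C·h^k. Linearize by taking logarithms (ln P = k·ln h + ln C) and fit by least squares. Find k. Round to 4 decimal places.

k = 1.6055

Linearized form: ln P = k·ln h + ln C. From the 4 transformed points,
AᵀA = [[7.4528, 4.5643]; [4.5643, 4]], rhs = [12.2645, 7.5901]ᵀ  (here Σln h = 4.5643, Σ(ln h)² = 7.4528, Σln P = 7.5901, Σln h·ln P = 12.2645).
Slope k = (n·Σln h·ln P − Σln h·Σln P)/(n·Σ(ln h)² − (Σln h)²) = (4·12.2645 − 4.5643·7.5901)/8.9781 = 1.60547; ln C = (Σln P − k·Σln h)/n = 0.06556.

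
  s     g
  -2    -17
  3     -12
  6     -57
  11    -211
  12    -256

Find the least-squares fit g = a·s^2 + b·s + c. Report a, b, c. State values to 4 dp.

Setting ∂/∂a … = 0 gives: 36770·a + 3294·b + 314·c = -64623;  3294·a + 314·b + 30·c = -5737;  314·a + 30·b + 5·c = -553.
Row-reducing yields a = -371929/185442, b = 94323/30907, c = -274186/92721.

a = -2.0056, b = 3.0518, c = -2.9571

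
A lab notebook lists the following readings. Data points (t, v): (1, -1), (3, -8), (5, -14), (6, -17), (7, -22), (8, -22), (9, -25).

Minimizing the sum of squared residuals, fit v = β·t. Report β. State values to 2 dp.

β = -2.84

From the data, Σt·t = 265.
Right-hand side: Σt·v = -752.
So MᵀM·[β]ᵀ = Mᵀv: [[265]]·[β]ᵀ = [-752]ᵀ.
β = (-752)/265 = -2.83774.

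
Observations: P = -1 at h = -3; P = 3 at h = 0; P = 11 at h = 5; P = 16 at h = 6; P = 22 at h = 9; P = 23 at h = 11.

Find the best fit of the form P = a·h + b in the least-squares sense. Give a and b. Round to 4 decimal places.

a = 1.8373, b = 3.7594

MᵀM·[a, b]ᵀ = MᵀP reads: 272·a + 28·b = 605;  28·a + 6·b = 74.
(Σh·h = 272, Σh = 28, Σ1 = 6, Σh·P = 605, ΣP = 74.)
Δ = 272·6 − 28² = 848.
a = (605·6 − 28·74)/848 = 779/424; b = (272·74 − 28·605)/848 = 797/212.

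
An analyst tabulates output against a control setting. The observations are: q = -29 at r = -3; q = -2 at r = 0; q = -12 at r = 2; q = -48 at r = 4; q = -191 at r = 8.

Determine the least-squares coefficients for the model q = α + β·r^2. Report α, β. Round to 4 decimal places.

α = -1.2963, β = -2.9626

The normal equations are: 5·α + 93·β = -282;  93·α + 4449·β = -13301.
(Σ1 = 5, Σr^2 = 93, Σr^2·r^2 = 4449, Σq = -282, Σr^2·q = -13301.)
Eliminating β: 4449·(row 1) − 93·(row 2) gives 13596·α = 4449·(-282) − 93·(-13301) = -17625, so α = -5875/4532.
Then β = ((-13301) − 93·(-5875/4532))/4449 = -40279/13596.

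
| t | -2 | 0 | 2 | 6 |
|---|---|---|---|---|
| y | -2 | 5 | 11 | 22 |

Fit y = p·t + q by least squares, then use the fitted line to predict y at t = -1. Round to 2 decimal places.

ŷ = 1.57

The normal system MᵀM·[p, q]ᵀ = Mᵀy is [[44, 6]; [6, 4]]·[p, q]ᵀ = [158, 36]ᵀ.
Δ = 44·4 − 6² = 140.
p = (158·4 − 6·36)/140 = 104/35; q = (44·36 − 6·158)/140 = 159/35.
At t = -1: ŷ = (104/35)·(-1) + (159/35)·(1) = 11/7.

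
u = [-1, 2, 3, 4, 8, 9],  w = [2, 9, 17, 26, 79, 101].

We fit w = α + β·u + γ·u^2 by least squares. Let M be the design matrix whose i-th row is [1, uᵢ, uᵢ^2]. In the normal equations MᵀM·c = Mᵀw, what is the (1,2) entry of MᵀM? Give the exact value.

25

Row 1 ↔ basis 1, column 2 ↔ basis u, so (MᵀM)_{1,2} = Σᵢ u = (1)·(-1) + (1)·(2) + (1)·(3) + (1)·(4) + (1)·(8) + (1)·(9) = 25.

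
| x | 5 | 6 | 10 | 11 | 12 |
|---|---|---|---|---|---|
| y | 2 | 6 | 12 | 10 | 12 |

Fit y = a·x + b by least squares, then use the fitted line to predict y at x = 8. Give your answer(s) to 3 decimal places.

From the data, Σx·x = 426, Σx = 44, Σ1 = 5.
Moment sums: Σx·y = 420, Σy = 42.
Δ = 426·5 − 44² = 194.
a = (420·5 − 44·42)/194 = 126/97; b = (426·42 − 44·420)/194 = -294/97.
At x = 8: ŷ = (126/97)·(8) + (-294/97)·(1) = 714/97.

ŷ = 7.361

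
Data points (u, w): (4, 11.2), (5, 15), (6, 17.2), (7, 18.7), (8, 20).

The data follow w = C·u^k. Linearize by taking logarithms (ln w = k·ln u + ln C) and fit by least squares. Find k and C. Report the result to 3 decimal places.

k = 0.819, C = 3.803

Taking logs, ln w = k·ln u + ln C, so regress ln w on ln u.
Σln u = 8.8128, Σ(ln u)² = 15.8331, Σln w = 13.8931, Σln u·ln w = 24.7331.
Normal system: [[15.8331, 8.8128]; [8.8128, 5]]·[k, ln C]ᵀ = [24.7331, 13.8931]ᵀ.
Solving (det = 1.4995): k = 0.81859, ln C = 1.33581, so C = exp(1.33581) = 3.80308.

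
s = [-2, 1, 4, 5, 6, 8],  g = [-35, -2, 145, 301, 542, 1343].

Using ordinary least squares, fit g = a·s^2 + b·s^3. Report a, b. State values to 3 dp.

Normal-equation sums: Σs^2·s^2 = 6290, Σs^2·s^3 = 44662, Σs^3·s^3 = 328586.
Moment sums: Σs^2·g = 115167, Σs^3·g = 851871.
Δ = 6290·328586 − 44662² = 72111696.
a = (115167·328586 − 44662·851871)/72111696 = -16999895/6009308; b = (6290·851871 − 44662·115167)/72111696 = 17890003/6009308.

a = -2.829, b = 2.977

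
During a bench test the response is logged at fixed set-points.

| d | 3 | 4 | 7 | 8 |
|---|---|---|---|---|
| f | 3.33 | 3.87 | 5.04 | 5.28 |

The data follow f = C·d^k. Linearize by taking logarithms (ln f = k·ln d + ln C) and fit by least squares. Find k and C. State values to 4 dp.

Linearized form: ln f = k·ln d + ln C. From the 4 transformed points,
Σln d = 6.5103, Σ(ln d)² = 11.2394, Σln f = 5.8376, Σln d·ln f = 9.8050.
Normal system: [[11.2394, 6.5103]; [6.5103, 4]]·[k, ln C]ᵀ = [9.8050, 5.8376]ᵀ.
Solving (det = 2.5742): k = 0.47234, ln C = 0.69063, so C = exp(0.69063) = 1.99496.

k = 0.4723, C = 1.9950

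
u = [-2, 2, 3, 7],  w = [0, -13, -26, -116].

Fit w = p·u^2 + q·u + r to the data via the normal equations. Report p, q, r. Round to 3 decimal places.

Entries of MᵀM: Σu^2·u^2 = 2514, Σu^2·u = 370, Σu^2 = 66, Σu·u = 66, Σu = 10, Σ1 = 4.
Moment sums: Σu^2·w = -5970, Σu·w = -916, Σw = -155.
Inverting the 3×3 Gram matrix, [p, q, r]ᵀ = [-77/40, -1071/328, 241/205]ᵀ.

p = -1.925, q = -3.265, r = 1.176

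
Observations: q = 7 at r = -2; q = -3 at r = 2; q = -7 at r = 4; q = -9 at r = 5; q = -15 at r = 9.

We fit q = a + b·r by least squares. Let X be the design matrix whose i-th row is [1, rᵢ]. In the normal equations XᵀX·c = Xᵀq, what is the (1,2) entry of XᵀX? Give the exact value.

Row 1 ↔ basis 1, column 2 ↔ basis r, so (XᵀX)_{1,2} = Σᵢ r = (1)·(-2) + (1)·(2) + (1)·(4) + (1)·(5) + (1)·(9) = 18.

18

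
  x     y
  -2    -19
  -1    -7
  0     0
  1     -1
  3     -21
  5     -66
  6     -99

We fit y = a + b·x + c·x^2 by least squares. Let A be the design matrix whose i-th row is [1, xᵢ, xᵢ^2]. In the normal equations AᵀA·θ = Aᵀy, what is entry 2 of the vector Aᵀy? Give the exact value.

Entry 2 ↔ basis x, so (Aᵀy)_{2} = Σᵢ (x)·yᵢ = (-2)·(-19) + (-1)·(-7) + (0)·(0) + (1)·(-1) + (3)·(-21) + (5)·(-66) + (6)·(-99) = -943.

-943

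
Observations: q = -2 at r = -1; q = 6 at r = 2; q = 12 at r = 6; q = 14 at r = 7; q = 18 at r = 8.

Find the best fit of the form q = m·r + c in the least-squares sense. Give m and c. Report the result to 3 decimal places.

m = 2.042, c = 0.615

Compute the Gram sums: Σr·r = 154, Σr = 22, Σ1 = 5.
Moment sums: Σr·q = 328, Σq = 48.
MᵀM·[m, c]ᵀ = Mᵀq becomes [[154, 22]; [22, 5]]·[m, c]ᵀ = [328, 48]ᵀ.
Eliminating c: 5·(row 1) − 22·(row 2) gives 286·m = 5·328 − 22·48 = 584, so m = 292/143.
Then c = (48 − 22·(292/143))/5 = 8/13.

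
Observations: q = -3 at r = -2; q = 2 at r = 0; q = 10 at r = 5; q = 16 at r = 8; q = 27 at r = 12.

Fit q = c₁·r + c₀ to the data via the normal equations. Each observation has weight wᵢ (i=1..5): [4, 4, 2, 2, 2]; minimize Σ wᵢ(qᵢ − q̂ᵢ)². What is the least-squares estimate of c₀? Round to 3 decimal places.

Normal-equation sums: Σwᵢ·r·r = 482, Σwᵢ·r = 42, Σwᵢ·1 = 14.
Right-hand side: Σwᵢ·r·q = 1028, Σwᵢ·q = 102.
XᵀWX·[c₁, c₀]ᵀ = XᵀWq becomes [[482, 42]; [42, 14]]·[c₁, c₀]ᵀ = [1028, 102]ᵀ.
det = 482·14 − 42² = 4984.
c₁ = (1028·14 − 42·102)/4984 = 361/178; c₀ = (482·102 − 42·1028)/4984 = 1497/1246.

c₀ = 1.201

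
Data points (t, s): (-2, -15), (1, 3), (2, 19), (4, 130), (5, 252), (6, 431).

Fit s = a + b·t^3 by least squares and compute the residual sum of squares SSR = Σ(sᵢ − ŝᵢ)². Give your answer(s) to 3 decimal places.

SSR = 5.970

Setting ∂/∂a … = 0 gives: 6·a + 406·b = 820;  406·a + 66506·b = 133191.
(Σ1 = 6, Σt^3 = 406, Σt^3·t^3 = 66506, Σs = 820, Σt^3·s = 133191.)
Δ = 6·66506 − 406² = 234200.
a = (820·66506 − 406·133191)/234200 = 229687/117100; b = (6·133191 − 406·820)/234200 = 233113/117100.
Residuals: -121283/117100, -1115/1171, 130309/117100, 74081/117100, 35097/29275, -22399/23420; SSR = 699077/117100.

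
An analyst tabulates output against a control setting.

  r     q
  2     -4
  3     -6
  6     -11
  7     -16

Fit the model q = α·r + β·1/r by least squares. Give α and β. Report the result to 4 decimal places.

α = -2.1161, β = 0.8433

Forming MᵀM = [[98, 4]; [4, 361/882]] and Mᵀq = [-204, -341/42]ᵀ gives MᵀM·[α, β]ᵀ = Mᵀq.
Eliminating β: (361/882)·(row 1) − 4·(row 2) gives (217/9)·α = (361/882)·(-204) − 4·(-341/42) = -2500/49, so α = -22500/10633.
Then β = ((-341/42) − 4·(-22500/10633))/(361/882) = 183/217.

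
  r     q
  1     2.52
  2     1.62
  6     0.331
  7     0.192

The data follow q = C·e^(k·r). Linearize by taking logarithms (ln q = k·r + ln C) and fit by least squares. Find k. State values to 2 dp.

Let Y = ln q. Fitting Y = k·r + ln C by least squares:
XᵀX = [[90.0000, 16.0000]; [16.0000, 4]], rhs = [-16.2965, -1.3492]ᵀ  (here Σr = 16.0000, Σ(r)² = 90.0000, Σln q = -1.3492, Σr·ln q = -16.2965).
Solving (det = 104.0000): k = -0.41922, ln C = 1.33957.

k = -0.42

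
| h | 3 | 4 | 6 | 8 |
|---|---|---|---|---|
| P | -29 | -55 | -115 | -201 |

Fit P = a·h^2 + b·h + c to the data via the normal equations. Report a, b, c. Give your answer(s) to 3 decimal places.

Sums needed: Σh^2·h^2 = 5729, Σh^2·h = 819, Σh^2 = 125, Σh·h = 125, Σh = 21, Σ1 = 4.
For XᵀP: Σh^2·P = -18145, Σh·P = -2605, ΣP = -400.
Normal equations: [[5729, 819, 125]; [819, 125, 21]; [125, 21, 4]]·[a, b, c]ᵀ = [-18145, -2605, -400]ᵀ.
Row-reducing yields a = -1075/398, b = -1765/398, c = 1530/199.

a = -2.701, b = -4.435, c = 7.688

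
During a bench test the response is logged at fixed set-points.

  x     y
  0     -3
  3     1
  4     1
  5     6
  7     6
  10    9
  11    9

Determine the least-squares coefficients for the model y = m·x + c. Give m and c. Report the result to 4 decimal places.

m = 1.1188, c = -2.2500

Compute the Gram sums: Σx·x = 320, Σx = 40, Σ1 = 7.
And Σx·y = 268, Σy = 29.
det = 320·7 − 40² = 640.
m = (268·7 − 40·29)/640 = 179/160; c = (320·29 − 40·268)/640 = -9/4.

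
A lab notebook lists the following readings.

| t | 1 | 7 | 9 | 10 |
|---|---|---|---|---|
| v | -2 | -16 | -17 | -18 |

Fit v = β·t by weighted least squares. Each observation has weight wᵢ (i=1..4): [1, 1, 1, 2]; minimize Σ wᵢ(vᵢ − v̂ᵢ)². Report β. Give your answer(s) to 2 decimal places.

β = -1.89

With design matrix M, MᵀWM = [[331]] and MᵀWv = [-627]ᵀ.
Hence β = -627 / 331 ≈ -1.89426.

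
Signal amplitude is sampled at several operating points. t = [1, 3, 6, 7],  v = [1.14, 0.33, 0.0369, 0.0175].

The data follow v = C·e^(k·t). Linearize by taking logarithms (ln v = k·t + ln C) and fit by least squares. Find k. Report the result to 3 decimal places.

k = -0.701

With ln vᵢ as the transformed response and tᵢ as the regressor:
AᵀA = [[95.0000, 17.0000]; [17.0000, 4]], rhs = [-51.3111, -8.3227]ᵀ  (here Σt = 17.0000, Σ(t)² = 95.0000, Σln v = -8.3227, Σt·ln v = -51.3111).
Δ = 95.0000·4 − (17.0000)² = 91.0000; k = (-51.3111·4 − 17.0000·-8.3227)/91.0000 = -0.70064, ln C = (95.0000·-8.3227 − 17.0000·-51.3111)/91.0000 = 0.89702.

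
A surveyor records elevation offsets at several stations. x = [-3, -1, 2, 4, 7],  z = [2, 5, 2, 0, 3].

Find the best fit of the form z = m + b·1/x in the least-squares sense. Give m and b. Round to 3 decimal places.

Compute the Gram sums: Σ1 = 5, Σ1/x = -37/84, Σ1/x·1/x = 10189/7056.
For Mᵀz: Σz = 12, Σ1/x·z = -89/21.
Normal equations: [[5, -37/84]; [-37/84, 10189/7056]]·[m, b]ᵀ = [12, -89/21]ᵀ.
det = 5·(10189/7056) − (-37/84)² = 6197/882.
m = (12·(10189/7056) − (-37/84)·(-89/21))/(6197/882) = 13637/6197; b = (5·(-89/21) − (-37/84)·12)/(6197/882) = -14028/6197.

m = 2.201, b = -2.264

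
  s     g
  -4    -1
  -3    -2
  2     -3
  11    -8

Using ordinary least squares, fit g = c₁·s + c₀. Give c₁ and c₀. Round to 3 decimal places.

Setting ∂/∂c₁ … = 0 gives: 150·c₁ + 6·c₀ = -84;  6·c₁ + 4·c₀ = -14.
Δ = 150·4 − 6² = 564.
c₁ = ((-84)·4 − 6·(-14))/564 = -21/47; c₀ = (150·(-14) − 6·(-84))/564 = -133/47.

c₁ = -0.447, c₀ = -2.830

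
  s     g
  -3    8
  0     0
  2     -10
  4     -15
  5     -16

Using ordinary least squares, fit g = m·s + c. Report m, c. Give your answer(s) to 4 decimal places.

The normal system XᵀX·[m, c]ᵀ = Xᵀg is [[54, 8]; [8, 5]]·[m, c]ᵀ = [-184, -33]ᵀ.
Δ = 54·5 − 8² = 206.
m = ((-184)·5 − 8·(-33))/206 = -328/103; c = (54·(-33) − 8·(-184))/206 = -155/103.

m = -3.1845, c = -1.5049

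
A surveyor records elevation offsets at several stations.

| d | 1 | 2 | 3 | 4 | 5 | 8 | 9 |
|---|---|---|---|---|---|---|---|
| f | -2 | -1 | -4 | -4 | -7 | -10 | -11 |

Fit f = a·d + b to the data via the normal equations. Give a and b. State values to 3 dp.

a = -1.261, b = 0.191

Setting ∂/∂a … = 0 gives: 200·a + 32·b = -246;  32·a + 7·b = -39.
(Σd·d = 200, Σd = 32, Σ1 = 7, Σd·f = -246, Σf = -39.)
det = 200·7 − 32² = 376.
a = ((-246)·7 − 32·(-39))/376 = -237/188; b = (200·(-39) − 32·(-246))/376 = 9/47.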